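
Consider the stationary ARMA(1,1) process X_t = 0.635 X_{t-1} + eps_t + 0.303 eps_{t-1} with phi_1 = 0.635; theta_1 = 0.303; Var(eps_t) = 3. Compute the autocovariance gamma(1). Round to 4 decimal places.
\gamma(1) = 5.6226

Multiply the model equation by X_{t-k} and take expectations. With theta_0 = psi_0 = 1 and psi_j the MA(infinity) weights, this gives
  gamma(k) - sum_i phi_i gamma(k-i) = c_k,
  c_k = sigma^2 * sum_{j=k..q} theta_j psi_{j-k}   (c_k = 0 for k > q),
using gamma(-m) = gamma(m).
psi-weights needed (psi_j = theta_j + sum_i phi_i psi_{j-i}):
  psi_1 = theta_1 + phi_1 = 0.303 + (0.635) = 0.938
Right-hand sides:
  c_0 = sigma^2 (1 + theta_1 psi_1) = 3 * (1 + (0.303)(0.938)) = 3 * 1.284214 = 3.852642
  c_1 = sigma^2 theta_1 = 3 * (0.303) = 0.909
  c_2 = 0
Equations for k = 0 and k = 1 (AR order 1):
  gamma(0) = phi_1 gamma(1) + c_0
  gamma(1) = phi_1 gamma(0) + c_1
Substituting the second into the first: gamma(0) (1 - phi_1^2) = c_0 + phi_1 c_1, so
  gamma(0) = (c_0 + phi_1 c_1) / (1 - phi_1^2) = (3.852642 + (0.635)(0.909)) / (1 - (0.635)^2) = 4.429857 / 0.596775 = 7.422994.
  gamma(1) = phi_1 gamma(0) + c_1 = (0.635)(7.422994) + (0.909) = 5.622601.
Therefore gamma(1) = 5.6226 (to 4 decimal places).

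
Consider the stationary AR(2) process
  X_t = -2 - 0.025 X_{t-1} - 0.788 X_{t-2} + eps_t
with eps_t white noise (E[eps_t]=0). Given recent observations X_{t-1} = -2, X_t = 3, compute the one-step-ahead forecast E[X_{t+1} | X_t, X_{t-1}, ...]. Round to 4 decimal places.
E[X_{t+1} \mid \mathcal F_t] = -0.4990

For an AR(p) model X_t = c + sum_i phi_i X_{t-i} + eps_t, the
one-step-ahead conditional mean is
  E[X_{t+1} | X_t, ...] = c + sum_i phi_i X_{t+1-i}.
Substitute known values:
  E[X_{t+1} | ...] = -2 + (-0.025) * (3) + (-0.788) * (-2)
                   = -0.4990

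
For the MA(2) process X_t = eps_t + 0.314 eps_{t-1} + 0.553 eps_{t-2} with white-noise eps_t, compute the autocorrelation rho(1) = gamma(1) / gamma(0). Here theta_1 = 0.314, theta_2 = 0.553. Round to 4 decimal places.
\rho(1) = 0.3472

For an MA(q) process with theta_0 = 1, the autocovariance is
  gamma(k) = sigma^2 * sum_{i=0..q-k} theta_i * theta_{i+k},
and rho(k) = gamma(k) / gamma(0). Sigma^2 cancels.
  numerator   = (1)*(0.314) + (0.314)*(0.553) = 0.487642.
  denominator = (1)^2 + (0.314)^2 + (0.553)^2 = 1.404405.
  rho(1) = 0.487642 / 1.404405 = 0.3472.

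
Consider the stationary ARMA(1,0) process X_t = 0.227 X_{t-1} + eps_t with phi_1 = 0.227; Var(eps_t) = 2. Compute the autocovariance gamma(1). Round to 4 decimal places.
\gamma(1) = 0.4787

Multiply the model equation by X_{t-k} and take expectations. With theta_0 = psi_0 = 1 and psi_j the MA(infinity) weights, this gives
  gamma(k) - sum_i phi_i gamma(k-i) = c_k,
  c_k = sigma^2 * sum_{j=k..q} theta_j psi_{j-k}   (c_k = 0 for k > q),
using gamma(-m) = gamma(m).
Pure AR (q = 0): c_0 = sigma^2 = 2, c_k = 0 for k >= 1.
Equations for k = 0 and k = 1 (AR order 1):
  gamma(0) = phi_1 gamma(1) + c_0
  gamma(1) = phi_1 gamma(0) + c_1
Substituting the second into the first: gamma(0) (1 - phi_1^2) = c_0 + phi_1 c_1, so
  gamma(0) = c_0 / (1 - phi_1^2) = 2 / (1 - (0.227)^2) = 2 / 0.948471 = 2.108657.
  gamma(1) = phi_1 gamma(0) = (0.227)(2.108657) = 0.478665.
Therefore gamma(1) = 0.4787 (to 4 decimal places).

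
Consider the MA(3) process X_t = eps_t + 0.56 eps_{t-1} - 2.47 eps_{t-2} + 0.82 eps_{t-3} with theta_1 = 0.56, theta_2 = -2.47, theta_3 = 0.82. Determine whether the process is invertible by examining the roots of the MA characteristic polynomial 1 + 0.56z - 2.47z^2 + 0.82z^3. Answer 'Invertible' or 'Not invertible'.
\text{Not invertible}

The MA(q) characteristic polynomial is P(z) = 1 + 0.56z - 2.47z^2 + 0.82z^3.
Invertibility requires all roots to lie outside the unit circle, i.e. |z| > 1 for every root.
Degree 3: look for a simple real root z0 first, then factor out (1 - z/z0) and solve the remaining quadratic.
Testing z0 = -0.5: P(-0.5) = 1 + (0.56)(-0.5) + (-2.47)(-0.5)^2 + (0.82)(-0.5)^3
  = 1 + (-0.28) + (-0.6175) + (-0.1025) = 0.  So z_0 = -0.5 is a root, |z_0| = 0.5.
Divide out the factor (1 + 2 z) = (1 - z/z0) (since 1/z0 = -2):
  P(z) = (1 + 2 z)(1 + (-1.44) z + (0.41) z^2)
  [check: z-coef -1.44 - (-2) = 0.56; z^2-coef 0.41 - (-2)(-1.44) = -2.47; z^3-coef -(-2)(0.41) = 0.82.]
Remaining roots from the quadratic factor 1 + (-1.44) z + (0.41) z^2:
  Set 1 + (-1.44) z + (0.41) z^2 = 0, i.e. a z^2 + b z + c = 0 with a = 0.41, b = -1.44, c = 1.
  Discriminant D = b^2 - 4ac = (-1.44)^2 - 4*(0.41)*1 = 2.0736 - (1.64) = 0.4336.
  D >= 0, so the roots are real: z = (-b +/- sqrt(D)) / (2a) = (1.44 +/- 0.658483) / (0.82).
    z_1 = (1.44 + 0.658483) / (0.82) = 2.5591,   |z_1| = 2.5591.
    z_2 = (1.44 - 0.658483) / (0.82) = 0.9531,   |z_2| = 0.9531.
Moduli of all roots: 0.5000, 2.5591, 0.9531.
All moduli strictly greater than 1? No.
Verdict: Not invertible.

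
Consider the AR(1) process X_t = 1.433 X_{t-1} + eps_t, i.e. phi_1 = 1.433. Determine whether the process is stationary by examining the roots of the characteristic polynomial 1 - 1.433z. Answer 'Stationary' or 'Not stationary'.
\text{Not stationary}

The AR(p) characteristic polynomial is P(z) = 1 - 1.433z.
Stationarity requires all roots to lie outside the unit circle, i.e. |z| > 1 for every root.
This is linear in z: 1 + (-1.433) z = 0  =>  z = -1/(-1.433) = 0.697837,  |z| = 0.697837.
Moduli of all roots: 0.6978.
All moduli strictly greater than 1? No.
Verdict: Not stationary.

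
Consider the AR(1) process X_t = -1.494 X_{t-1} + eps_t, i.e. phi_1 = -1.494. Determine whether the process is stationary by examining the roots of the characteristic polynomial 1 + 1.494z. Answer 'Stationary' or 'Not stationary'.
\text{Not stationary}

The AR(p) characteristic polynomial is P(z) = 1 + 1.494z.
Stationarity requires all roots to lie outside the unit circle, i.e. |z| > 1 for every root.
This is linear in z: 1 + (1.494) z = 0  =>  z = -1/(1.494) = -0.669344,  |z| = 0.669344.
Moduli of all roots: 0.6693.
All moduli strictly greater than 1? No.
Verdict: Not stationary.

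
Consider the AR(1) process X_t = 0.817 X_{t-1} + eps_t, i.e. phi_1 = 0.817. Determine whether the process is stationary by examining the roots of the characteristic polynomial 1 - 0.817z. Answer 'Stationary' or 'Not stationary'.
\text{Stationary}

The AR(p) characteristic polynomial is P(z) = 1 - 0.817z.
Stationarity requires all roots to lie outside the unit circle, i.e. |z| > 1 for every root.
This is linear in z: 1 + (-0.817) z = 0  =>  z = -1/(-0.817) = 1.22399,  |z| = 1.22399.
Moduli of all roots: 1.2240.
All moduli strictly greater than 1? Yes.
Verdict: Stationary.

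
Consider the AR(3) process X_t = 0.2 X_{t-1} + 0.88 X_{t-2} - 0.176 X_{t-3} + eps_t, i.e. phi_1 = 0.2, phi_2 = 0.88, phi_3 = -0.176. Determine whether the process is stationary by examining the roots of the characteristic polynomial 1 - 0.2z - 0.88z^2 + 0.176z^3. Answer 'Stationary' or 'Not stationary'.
\text{Stationary}

The AR(p) characteristic polynomial is P(z) = 1 - 0.2z - 0.88z^2 + 0.176z^3.
Stationarity requires all roots to lie outside the unit circle, i.e. |z| > 1 for every root.
Degree 3: look for a simple real root z0 first, then factor out (1 - z/z0) and solve the remaining quadratic.
Testing z0 = 5: P(5) = 1 + (-0.2)(5) + (-0.88)(5)^2 + (0.176)(5)^3
  = 1 + (-1) + (-22) + (22) = 0.  So z_0 = 5 is a root, |z_0| = 5.
Divide out the factor (1 - 0.2 z) = (1 - z/z0) (since 1/z0 = 0.2):
  P(z) = (1 - 0.2 z)(1 + (0) z + (-0.88) z^2)
  [check: z-coef 0 - (0.2) = -0.2; z^2-coef -0.88 - (0.2)(0) = -0.88; z^3-coef -(0.2)(-0.88) = 0.176.]
Remaining roots from the quadratic factor 1 + (0) z + (-0.88) z^2:
  Set 1 + (0) z + (-0.88) z^2 = 0, i.e. a z^2 + b z + c = 0 with a = -0.88, b = 0, c = 1.
  Discriminant D = b^2 - 4ac = (0)^2 - 4*(-0.88)*1 = 0 - (-3.52) = 3.52.
  D >= 0, so the roots are real: z = (-b +/- sqrt(D)) / (2a) = (0 +/- 1.876166) / (-1.76).
    z_1 = (0 + 1.876166) / (-1.76) = -1.066,   |z_1| = 1.066.
    z_2 = (0 - 1.876166) / (-1.76) = 1.066,   |z_2| = 1.066.
Moduli of all roots: 5.0000, 1.0660, 1.0660.
All moduli strictly greater than 1? Yes.
Verdict: Stationary.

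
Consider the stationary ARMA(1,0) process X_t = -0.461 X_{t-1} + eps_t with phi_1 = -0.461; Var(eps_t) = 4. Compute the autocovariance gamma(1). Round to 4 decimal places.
\gamma(1) = -2.3416

Multiply the model equation by X_{t-k} and take expectations. With theta_0 = psi_0 = 1 and psi_j the MA(infinity) weights, this gives
  gamma(k) - sum_i phi_i gamma(k-i) = c_k,
  c_k = sigma^2 * sum_{j=k..q} theta_j psi_{j-k}   (c_k = 0 for k > q),
using gamma(-m) = gamma(m).
Pure AR (q = 0): c_0 = sigma^2 = 4, c_k = 0 for k >= 1.
Equations for k = 0 and k = 1 (AR order 1):
  gamma(0) = phi_1 gamma(1) + c_0
  gamma(1) = phi_1 gamma(0) + c_1
Substituting the second into the first: gamma(0) (1 - phi_1^2) = c_0 + phi_1 c_1, so
  gamma(0) = c_0 / (1 - phi_1^2) = 4 / (1 - (-0.461)^2) = 4 / 0.787479 = 5.079501.
  gamma(1) = phi_1 gamma(0) = (-0.461)(5.079501) = -2.34165.
Therefore gamma(1) = -2.3416 (to 4 decimal places).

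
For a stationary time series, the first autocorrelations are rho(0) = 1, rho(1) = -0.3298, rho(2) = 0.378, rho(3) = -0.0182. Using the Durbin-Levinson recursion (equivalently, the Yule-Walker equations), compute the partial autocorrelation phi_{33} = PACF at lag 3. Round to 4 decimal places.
\phi_{33} = 0.2080

The PACF at lag k is phi_{kk}, the last component of the solution
to the Yule-Walker system G_k phi = r_k where
  (G_k)_{ij} = rho(|i - j|), (r_k)_i = rho(i), i,j = 1..k.
Equivalently, Durbin-Levinson gives phi_{kk} iteratively:
  phi_{11} = rho(1)
  phi_{kk} = [rho(k) - sum_{j=1..k-1} phi_{k-1,j} rho(k-j)]
            / [1 - sum_{j=1..k-1} phi_{k-1,j} rho(j)],
  phi_{k,j} = phi_{k-1,j} - phi_{kk} phi_{k-1,k-j},  j = 1..k-1.
Step k = 1:
  phi_11 = rho(1) = -0.3298.
Step k = 2:
  phi_22 = [rho(2) - phi_11 rho(1)] / [1 - phi_11 rho(1)] = [0.378 - (-0.3298)(-0.3298)] / [1 - (-0.3298)(-0.3298)]
         = 0.26923196 / 0.89123196 = 0.30209.
  Update: phi_21 = phi_11 - phi_22 phi_11 = -0.3298 - (0.30209)(-0.3298) = -0.230171.
Step k = 3:
  phi_33 = [rho(3) - phi_21 rho(2) - phi_22 rho(1)] / [1 - phi_21 rho(1) - phi_22 rho(2)]
    numerator   = -0.0182 - (-0.230171)(0.378) - (0.30209)(-0.3298) = 0.16843374
    denominator = 1 - (-0.230171)(-0.3298) - (0.30209)(0.378) = 0.80989977
  phi_33 = 0.16843374 / 0.80989977 = 0.208.
Therefore phi_{33} = 0.2080.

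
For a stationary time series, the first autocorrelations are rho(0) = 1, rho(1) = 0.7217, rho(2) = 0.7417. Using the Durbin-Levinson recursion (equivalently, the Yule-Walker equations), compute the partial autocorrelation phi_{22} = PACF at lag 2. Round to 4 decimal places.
\phi_{22} = 0.4609

The PACF at lag k is phi_{kk}, the last component of the solution
to the Yule-Walker system G_k phi = r_k where
  (G_k)_{ij} = rho(|i - j|), (r_k)_i = rho(i), i,j = 1..k.
Equivalently, Durbin-Levinson gives phi_{kk} iteratively:
  phi_{11} = rho(1)
  phi_{kk} = [rho(k) - sum_{j=1..k-1} phi_{k-1,j} rho(k-j)]
            / [1 - sum_{j=1..k-1} phi_{k-1,j} rho(j)],
  phi_{k,j} = phi_{k-1,j} - phi_{kk} phi_{k-1,k-j},  j = 1..k-1.
Step k = 1:
  phi_11 = rho(1) = 0.7217.
Step k = 2:
  phi_22 = [rho(2) - phi_11 rho(1)] / [1 - phi_11 rho(1)] = [0.7417 - (0.7217)(0.7217)] / [1 - (0.7217)(0.7217)]
         = 0.22084911 / 0.47914911 = 0.4609.
Therefore phi_{22} = 0.4609.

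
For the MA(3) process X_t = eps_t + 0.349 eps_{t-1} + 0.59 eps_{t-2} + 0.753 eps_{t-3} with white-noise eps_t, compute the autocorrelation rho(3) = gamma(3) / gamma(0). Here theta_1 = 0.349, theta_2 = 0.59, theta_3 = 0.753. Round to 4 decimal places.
\rho(3) = 0.3697

For an MA(q) process with theta_0 = 1, the autocovariance is
  gamma(k) = sigma^2 * sum_{i=0..q-k} theta_i * theta_{i+k},
and rho(k) = gamma(k) / gamma(0). Sigma^2 cancels.
  numerator   = (1)*(0.753) = 0.753.
  denominator = (1)^2 + (0.349)^2 + (0.59)^2 + (0.753)^2 = 2.03691.
  rho(3) = 0.753 / 2.03691 = 0.3697.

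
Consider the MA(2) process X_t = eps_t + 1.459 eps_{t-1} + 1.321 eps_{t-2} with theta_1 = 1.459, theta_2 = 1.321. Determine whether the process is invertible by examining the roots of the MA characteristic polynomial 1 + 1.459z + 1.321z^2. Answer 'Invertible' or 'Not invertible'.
\text{Not invertible}

The MA(q) characteristic polynomial is P(z) = 1 + 1.459z + 1.321z^2.
Invertibility requires all roots to lie outside the unit circle, i.e. |z| > 1 for every root.
Set 1 + (1.459) z + (1.321) z^2 = 0, i.e. a z^2 + b z + c = 0 with a = 1.321, b = 1.459, c = 1.
Discriminant D = b^2 - 4ac = (1.459)^2 - 4*(1.321)*1 = 2.128681 - (5.284) = -3.155319.
D < 0, so the roots are the complex-conjugate pair z = (-b +/- i sqrt(-D)) / (2a) = -0.5522 +/- 0.6723i.
For a conjugate pair |z|^2 = z * conj(z) = (product of roots) = c/a = 1/(1.321) = 0.757002, so |z| = sqrt(0.757002) = 0.8701 for both roots.
Moduli of all roots: 0.8701, 0.8701.
All moduli strictly greater than 1? No.
Verdict: Not invertible.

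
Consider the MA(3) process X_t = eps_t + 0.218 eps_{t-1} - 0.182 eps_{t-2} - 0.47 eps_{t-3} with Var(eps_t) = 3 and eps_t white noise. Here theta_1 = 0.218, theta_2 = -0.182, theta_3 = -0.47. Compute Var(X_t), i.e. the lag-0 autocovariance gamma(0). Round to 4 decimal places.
\gamma(0) = 3.9046

For an MA(q) process X_t = eps_t + sum_i theta_i eps_{t-i} with
Var(eps_t) = sigma^2, the variance is
  gamma(0) = sigma^2 * (1 + sum_i theta_i^2).
  sum_i theta_i^2 = (0.218)^2 + (-0.182)^2 + (-0.47)^2 = 0.047524 + 0.033124 + 0.2209 = 0.301548.
  gamma(0) = 3 * (1 + 0.301548) = 3 * 1.301548 = 3.904644, which rounds to 3.9046.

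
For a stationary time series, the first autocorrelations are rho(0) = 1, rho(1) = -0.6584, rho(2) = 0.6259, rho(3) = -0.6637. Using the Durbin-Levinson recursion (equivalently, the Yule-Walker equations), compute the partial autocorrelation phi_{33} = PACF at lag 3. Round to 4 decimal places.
\phi_{33} = -0.3351

The PACF at lag k is phi_{kk}, the last component of the solution
to the Yule-Walker system G_k phi = r_k where
  (G_k)_{ij} = rho(|i - j|), (r_k)_i = rho(i), i,j = 1..k.
Equivalently, Durbin-Levinson gives phi_{kk} iteratively:
  phi_{11} = rho(1)
  phi_{kk} = [rho(k) - sum_{j=1..k-1} phi_{k-1,j} rho(k-j)]
            / [1 - sum_{j=1..k-1} phi_{k-1,j} rho(j)],
  phi_{k,j} = phi_{k-1,j} - phi_{kk} phi_{k-1,k-j},  j = 1..k-1.
Step k = 1:
  phi_11 = rho(1) = -0.6584.
Step k = 2:
  phi_22 = [rho(2) - phi_11 rho(1)] / [1 - phi_11 rho(1)] = [0.6259 - (-0.6584)(-0.6584)] / [1 - (-0.6584)(-0.6584)]
         = 0.19240944 / 0.56650944 = 0.33964.
  Update: phi_21 = phi_11 - phi_22 phi_11 = -0.6584 - (0.33964)(-0.6584) = -0.434781.
Step k = 3:
  phi_33 = [rho(3) - phi_21 rho(2) - phi_22 rho(1)] / [1 - phi_21 rho(1) - phi_22 rho(2)]
    numerator   = -0.6637 - (-0.434781)(0.6259) - (0.33964)(-0.6584) = -0.16795151
    denominator = 1 - (-0.434781)(-0.6584) - (0.33964)(0.6259) = 0.50115944
  phi_33 = -0.16795151 / 0.50115944 = -0.3351.
Therefore phi_{33} = -0.3351.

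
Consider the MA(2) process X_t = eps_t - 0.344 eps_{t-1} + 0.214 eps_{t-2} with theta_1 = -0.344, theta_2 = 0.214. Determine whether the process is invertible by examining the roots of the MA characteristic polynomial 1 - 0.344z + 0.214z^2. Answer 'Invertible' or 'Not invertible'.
\text{Invertible}

The MA(q) characteristic polynomial is P(z) = 1 - 0.344z + 0.214z^2.
Invertibility requires all roots to lie outside the unit circle, i.e. |z| > 1 for every root.
Set 1 + (-0.344) z + (0.214) z^2 = 0, i.e. a z^2 + b z + c = 0 with a = 0.214, b = -0.344, c = 1.
Discriminant D = b^2 - 4ac = (-0.344)^2 - 4*(0.214)*1 = 0.118336 - (0.856) = -0.737664.
D < 0, so the roots are the complex-conjugate pair z = (-b +/- i sqrt(-D)) / (2a) = 0.8037 +/- 2.0067i.
For a conjugate pair |z|^2 = z * conj(z) = (product of roots) = c/a = 1/(0.214) = 4.672897, so |z| = sqrt(4.672897) = 2.1617 for both roots.
Moduli of all roots: 2.1617, 2.1617.
All moduli strictly greater than 1? Yes.
Verdict: Invertible.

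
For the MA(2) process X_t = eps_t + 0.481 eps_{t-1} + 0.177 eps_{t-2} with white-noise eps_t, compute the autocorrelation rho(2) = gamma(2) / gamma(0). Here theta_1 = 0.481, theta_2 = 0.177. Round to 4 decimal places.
\rho(2) = 0.1402

For an MA(q) process with theta_0 = 1, the autocovariance is
  gamma(k) = sigma^2 * sum_{i=0..q-k} theta_i * theta_{i+k},
and rho(k) = gamma(k) / gamma(0). Sigma^2 cancels.
  numerator   = (1)*(0.177) = 0.177.
  denominator = (1)^2 + (0.481)^2 + (0.177)^2 = 1.26269.
  rho(2) = 0.177 / 1.26269 = 0.1402.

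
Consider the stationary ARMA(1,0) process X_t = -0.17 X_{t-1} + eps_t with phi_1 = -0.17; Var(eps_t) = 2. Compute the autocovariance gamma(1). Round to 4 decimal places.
\gamma(1) = -0.3501

Multiply the model equation by X_{t-k} and take expectations. With theta_0 = psi_0 = 1 and psi_j the MA(infinity) weights, this gives
  gamma(k) - sum_i phi_i gamma(k-i) = c_k,
  c_k = sigma^2 * sum_{j=k..q} theta_j psi_{j-k}   (c_k = 0 for k > q),
using gamma(-m) = gamma(m).
Pure AR (q = 0): c_0 = sigma^2 = 2, c_k = 0 for k >= 1.
Equations for k = 0 and k = 1 (AR order 1):
  gamma(0) = phi_1 gamma(1) + c_0
  gamma(1) = phi_1 gamma(0) + c_1
Substituting the second into the first: gamma(0) (1 - phi_1^2) = c_0 + phi_1 c_1, so
  gamma(0) = c_0 / (1 - phi_1^2) = 2 / (1 - (-0.17)^2) = 2 / 0.9711 = 2.05952.
  gamma(1) = phi_1 gamma(0) = (-0.17)(2.05952) = -0.350118.
Therefore gamma(1) = -0.3501 (to 4 decimal places).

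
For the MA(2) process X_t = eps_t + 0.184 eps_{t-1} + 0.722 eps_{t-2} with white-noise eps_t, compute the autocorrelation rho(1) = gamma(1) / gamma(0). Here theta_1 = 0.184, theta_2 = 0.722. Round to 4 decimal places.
\rho(1) = 0.2037

For an MA(q) process with theta_0 = 1, the autocovariance is
  gamma(k) = sigma^2 * sum_{i=0..q-k} theta_i * theta_{i+k},
and rho(k) = gamma(k) / gamma(0). Sigma^2 cancels.
  numerator   = (1)*(0.184) + (0.184)*(0.722) = 0.316848.
  denominator = (1)^2 + (0.184)^2 + (0.722)^2 = 1.55514.
  rho(1) = 0.316848 / 1.55514 = 0.2037.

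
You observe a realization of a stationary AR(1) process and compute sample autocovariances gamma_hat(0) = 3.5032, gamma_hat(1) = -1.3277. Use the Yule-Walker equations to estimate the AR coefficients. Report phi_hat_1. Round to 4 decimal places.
\hat\phi_{1} = -0.3790

The Yule-Walker equations for an AR(p) process read, in matrix form,
  Gamma_p phi = r_p,   with   (Gamma_p)_{ij} = gamma(|i - j|),
                       (r_p)_i = gamma(i),   i,j = 1..p.
Substitute the sample gammas (Toeplitz matrix and right-hand side of size 1):
  Gamma_p = [[3.5032]]
  r_p     = [-1.3277]
With p = 1 this is the single equation gamma(0) phi_1 = gamma(1):
  phi_hat_1 = gamma(1) / gamma(0) = -1.3277 / 3.5032 = -0.3790.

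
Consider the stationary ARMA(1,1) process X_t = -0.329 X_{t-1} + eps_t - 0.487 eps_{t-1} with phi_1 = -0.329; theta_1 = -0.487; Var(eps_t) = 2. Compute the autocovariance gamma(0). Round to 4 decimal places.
\gamma(0) = 3.4934

Multiply the model equation by X_{t-k} and take expectations. With theta_0 = psi_0 = 1 and psi_j the MA(infinity) weights, this gives
  gamma(k) - sum_i phi_i gamma(k-i) = c_k,
  c_k = sigma^2 * sum_{j=k..q} theta_j psi_{j-k}   (c_k = 0 for k > q),
using gamma(-m) = gamma(m).
psi-weights needed (psi_j = theta_j + sum_i phi_i psi_{j-i}):
  psi_1 = theta_1 + phi_1 = -0.487 + (-0.329) = -0.816
Right-hand sides:
  c_0 = sigma^2 (1 + theta_1 psi_1) = 2 * (1 + (-0.487)(-0.816)) = 2 * 1.397392 = 2.794784
  c_1 = sigma^2 theta_1 = 2 * (-0.487) = -0.974
  c_2 = 0
Equations for k = 0 and k = 1 (AR order 1):
  gamma(0) = phi_1 gamma(1) + c_0
  gamma(1) = phi_1 gamma(0) + c_1
Substituting the second into the first: gamma(0) (1 - phi_1^2) = c_0 + phi_1 c_1, so
  gamma(0) = (c_0 + phi_1 c_1) / (1 - phi_1^2) = (2.794784 + (-0.329)(-0.974)) / (1 - (-0.329)^2) = 3.11523 / 0.891759 = 3.493354.
Therefore gamma(0) = 3.4934 (to 4 decimal places).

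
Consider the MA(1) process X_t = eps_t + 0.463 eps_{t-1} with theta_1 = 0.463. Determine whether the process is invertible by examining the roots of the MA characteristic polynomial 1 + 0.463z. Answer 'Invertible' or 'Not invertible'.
\text{Invertible}

The MA(q) characteristic polynomial is P(z) = 1 + 0.463z.
Invertibility requires all roots to lie outside the unit circle, i.e. |z| > 1 for every root.
This is linear in z: 1 + (0.463) z = 0  =>  z = -1/(0.463) = -2.159827,  |z| = 2.159827.
Moduli of all roots: 2.1598.
All moduli strictly greater than 1? Yes.
Verdict: Invertible.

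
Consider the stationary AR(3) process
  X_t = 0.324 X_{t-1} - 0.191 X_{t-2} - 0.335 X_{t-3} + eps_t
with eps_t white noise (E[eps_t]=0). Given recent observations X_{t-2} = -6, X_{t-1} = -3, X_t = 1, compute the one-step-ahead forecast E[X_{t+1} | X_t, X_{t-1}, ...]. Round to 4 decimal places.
E[X_{t+1} \mid \mathcal F_t] = 2.9070

For an AR(p) model X_t = c + sum_i phi_i X_{t-i} + eps_t, the
one-step-ahead conditional mean is
  E[X_{t+1} | X_t, ...] = c + sum_i phi_i X_{t+1-i}.
Substitute known values:
  E[X_{t+1} | ...] = (0.324) * (1) + (-0.191) * (-3) + (-0.335) * (-6)
                   = 2.9070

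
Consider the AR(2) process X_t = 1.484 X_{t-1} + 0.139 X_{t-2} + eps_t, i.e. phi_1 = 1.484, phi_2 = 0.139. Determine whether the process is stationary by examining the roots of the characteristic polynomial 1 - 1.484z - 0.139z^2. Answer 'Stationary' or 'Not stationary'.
\text{Not stationary}

The AR(p) characteristic polynomial is P(z) = 1 - 1.484z - 0.139z^2.
Stationarity requires all roots to lie outside the unit circle, i.e. |z| > 1 for every root.
Set 1 + (-1.484) z + (-0.139) z^2 = 0, i.e. a z^2 + b z + c = 0 with a = -0.139, b = -1.484, c = 1.
Discriminant D = b^2 - 4ac = (-1.484)^2 - 4*(-0.139)*1 = 2.202256 - (-0.556) = 2.758256.
D >= 0, so the roots are real: z = (-b +/- sqrt(D)) / (2a) = (1.484 +/- 1.6608) / (-0.278).
  z_1 = (1.484 + 1.6608) / (-0.278) = -11.3122,   |z_1| = 11.3122.
  z_2 = (1.484 - 1.6608) / (-0.278) = 0.636,   |z_2| = 0.636.
Moduli of all roots: 11.3122, 0.6360.
All moduli strictly greater than 1? No.
Verdict: Not stationary.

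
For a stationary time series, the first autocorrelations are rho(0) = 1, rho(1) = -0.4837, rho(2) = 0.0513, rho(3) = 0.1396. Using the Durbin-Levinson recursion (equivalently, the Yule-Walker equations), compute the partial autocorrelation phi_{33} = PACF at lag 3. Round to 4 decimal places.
\phi_{33} = 0.0761

The PACF at lag k is phi_{kk}, the last component of the solution
to the Yule-Walker system G_k phi = r_k where
  (G_k)_{ij} = rho(|i - j|), (r_k)_i = rho(i), i,j = 1..k.
Equivalently, Durbin-Levinson gives phi_{kk} iteratively:
  phi_{11} = rho(1)
  phi_{kk} = [rho(k) - sum_{j=1..k-1} phi_{k-1,j} rho(k-j)]
            / [1 - sum_{j=1..k-1} phi_{k-1,j} rho(j)],
  phi_{k,j} = phi_{k-1,j} - phi_{kk} phi_{k-1,k-j},  j = 1..k-1.
Step k = 1:
  phi_11 = rho(1) = -0.4837.
Step k = 2:
  phi_22 = [rho(2) - phi_11 rho(1)] / [1 - phi_11 rho(1)] = [0.0513 - (-0.4837)(-0.4837)] / [1 - (-0.4837)(-0.4837)]
         = -0.18266569 / 0.76603431 = -0.238456.
  Update: phi_21 = phi_11 - phi_22 phi_11 = -0.4837 - (-0.238456)(-0.4837) = -0.599041.
Step k = 3:
  phi_33 = [rho(3) - phi_21 rho(2) - phi_22 rho(1)] / [1 - phi_21 rho(1) - phi_22 rho(2)]
    numerator   = 0.1396 - (-0.599041)(0.0513) - (-0.238456)(-0.4837) = 0.05498952
    denominator = 1 - (-0.599041)(-0.4837) - (-0.238456)(0.0513) = 0.72247653
  phi_33 = 0.05498952 / 0.72247653 = 0.0761.
Therefore phi_{33} = 0.0761.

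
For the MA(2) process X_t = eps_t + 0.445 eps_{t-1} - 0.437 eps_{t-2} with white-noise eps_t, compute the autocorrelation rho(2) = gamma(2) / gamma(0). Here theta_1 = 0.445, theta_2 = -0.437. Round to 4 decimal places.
\rho(2) = -0.3146

For an MA(q) process with theta_0 = 1, the autocovariance is
  gamma(k) = sigma^2 * sum_{i=0..q-k} theta_i * theta_{i+k},
and rho(k) = gamma(k) / gamma(0). Sigma^2 cancels.
  numerator   = (1)*(-0.437) = -0.437.
  denominator = (1)^2 + (0.445)^2 + (-0.437)^2 = 1.388994.
  rho(2) = -0.437 / 1.388994 = -0.3146.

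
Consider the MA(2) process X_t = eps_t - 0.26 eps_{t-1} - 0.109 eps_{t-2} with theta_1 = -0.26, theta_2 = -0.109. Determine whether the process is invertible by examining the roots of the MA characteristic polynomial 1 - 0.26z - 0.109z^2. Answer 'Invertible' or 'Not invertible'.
\text{Invertible}

The MA(q) characteristic polynomial is P(z) = 1 - 0.26z - 0.109z^2.
Invertibility requires all roots to lie outside the unit circle, i.e. |z| > 1 for every root.
Set 1 + (-0.26) z + (-0.109) z^2 = 0, i.e. a z^2 + b z + c = 0 with a = -0.109, b = -0.26, c = 1.
Discriminant D = b^2 - 4ac = (-0.26)^2 - 4*(-0.109)*1 = 0.0676 - (-0.436) = 0.5036.
D >= 0, so the roots are real: z = (-b +/- sqrt(D)) / (2a) = (0.26 +/- 0.709648) / (-0.218).
  z_1 = (0.26 + 0.709648) / (-0.218) = -4.4479,   |z_1| = 4.4479.
  z_2 = (0.26 - 0.709648) / (-0.218) = 2.0626,   |z_2| = 2.0626.
Moduli of all roots: 4.4479, 2.0626.
All moduli strictly greater than 1? Yes.
Verdict: Invertible.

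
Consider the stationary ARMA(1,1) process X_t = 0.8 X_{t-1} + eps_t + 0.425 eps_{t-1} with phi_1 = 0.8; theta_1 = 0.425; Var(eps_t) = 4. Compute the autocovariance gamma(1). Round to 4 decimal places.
\gamma(1) = 18.2389

Multiply the model equation by X_{t-k} and take expectations. With theta_0 = psi_0 = 1 and psi_j the MA(infinity) weights, this gives
  gamma(k) - sum_i phi_i gamma(k-i) = c_k,
  c_k = sigma^2 * sum_{j=k..q} theta_j psi_{j-k}   (c_k = 0 for k > q),
using gamma(-m) = gamma(m).
psi-weights needed (psi_j = theta_j + sum_i phi_i psi_{j-i}):
  psi_1 = theta_1 + phi_1 = 0.425 + (0.8) = 1.225
Right-hand sides:
  c_0 = sigma^2 (1 + theta_1 psi_1) = 4 * (1 + (0.425)(1.225)) = 4 * 1.520625 = 6.0825
  c_1 = sigma^2 theta_1 = 4 * (0.425) = 1.7
  c_2 = 0
Equations for k = 0 and k = 1 (AR order 1):
  gamma(0) = phi_1 gamma(1) + c_0
  gamma(1) = phi_1 gamma(0) + c_1
Substituting the second into the first: gamma(0) (1 - phi_1^2) = c_0 + phi_1 c_1, so
  gamma(0) = (c_0 + phi_1 c_1) / (1 - phi_1^2) = (6.0825 + (0.8)(1.7)) / (1 - (0.8)^2) = 7.4425 / 0.36 = 20.673611.
  gamma(1) = phi_1 gamma(0) + c_1 = (0.8)(20.673611) + (1.7) = 18.238889.
Therefore gamma(1) = 18.2389 (to 4 decimal places).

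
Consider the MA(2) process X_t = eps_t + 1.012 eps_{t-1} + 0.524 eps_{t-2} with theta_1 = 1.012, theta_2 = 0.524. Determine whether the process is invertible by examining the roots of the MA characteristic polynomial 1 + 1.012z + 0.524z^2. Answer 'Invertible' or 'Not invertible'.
\text{Invertible}

The MA(q) characteristic polynomial is P(z) = 1 + 1.012z + 0.524z^2.
Invertibility requires all roots to lie outside the unit circle, i.e. |z| > 1 for every root.
Set 1 + (1.012) z + (0.524) z^2 = 0, i.e. a z^2 + b z + c = 0 with a = 0.524, b = 1.012, c = 1.
Discriminant D = b^2 - 4ac = (1.012)^2 - 4*(0.524)*1 = 1.024144 - (2.096) = -1.071856.
D < 0, so the roots are the complex-conjugate pair z = (-b +/- i sqrt(-D)) / (2a) = -0.9656 +/- 0.9879i.
For a conjugate pair |z|^2 = z * conj(z) = (product of roots) = c/a = 1/(0.524) = 1.908397, so |z| = sqrt(1.908397) = 1.3814 for both roots.
Moduli of all roots: 1.3814, 1.3814.
All moduli strictly greater than 1? Yes.
Verdict: Invertible.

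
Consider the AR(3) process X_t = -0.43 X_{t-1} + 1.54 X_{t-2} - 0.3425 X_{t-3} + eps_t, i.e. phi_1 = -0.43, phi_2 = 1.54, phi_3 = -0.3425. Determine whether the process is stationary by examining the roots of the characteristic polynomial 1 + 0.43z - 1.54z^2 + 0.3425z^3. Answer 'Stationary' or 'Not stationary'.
\text{Not stationary}

The AR(p) characteristic polynomial is P(z) = 1 + 0.43z - 1.54z^2 + 0.3425z^3.
Stationarity requires all roots to lie outside the unit circle, i.e. |z| > 1 for every root.
Degree 3: look for a simple real root z0 first, then factor out (1 - z/z0) and solve the remaining quadratic.
Testing z0 = 4: P(4) = 1 + (0.43)(4) + (-1.54)(4)^2 + (0.3425)(4)^3
  = 1 + (1.72) + (-24.64) + (21.92) = 0.  So z_0 = 4 is a root, |z_0| = 4.
Divide out the factor (1 - 0.25 z) = (1 - z/z0) (since 1/z0 = 0.25):
  P(z) = (1 - 0.25 z)(1 + (0.68) z + (-1.37) z^2)
  [check: z-coef 0.68 - (0.25) = 0.43; z^2-coef -1.37 - (0.25)(0.68) = -1.54; z^3-coef -(0.25)(-1.37) = 0.3425.]
Remaining roots from the quadratic factor 1 + (0.68) z + (-1.37) z^2:
  Set 1 + (0.68) z + (-1.37) z^2 = 0, i.e. a z^2 + b z + c = 0 with a = -1.37, b = 0.68, c = 1.
  Discriminant D = b^2 - 4ac = (0.68)^2 - 4*(-1.37)*1 = 0.4624 - (-5.48) = 5.9424.
  D >= 0, so the roots are real: z = (-b +/- sqrt(D)) / (2a) = (-0.68 +/- 2.437704) / (-2.74).
    z_1 = (-0.68 + 2.437704) / (-2.74) = -0.6415,   |z_1| = 0.6415.
    z_2 = (-0.68 - 2.437704) / (-2.74) = 1.1378,   |z_2| = 1.1378.
Moduli of all roots: 4.0000, 0.6415, 1.1378.
All moduli strictly greater than 1? No.
Verdict: Not stationary.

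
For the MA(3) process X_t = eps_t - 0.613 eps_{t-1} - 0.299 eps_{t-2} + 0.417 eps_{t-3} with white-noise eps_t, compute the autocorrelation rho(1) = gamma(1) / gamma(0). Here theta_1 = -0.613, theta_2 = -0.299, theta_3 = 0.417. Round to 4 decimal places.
\rho(1) = -0.3382

For an MA(q) process with theta_0 = 1, the autocovariance is
  gamma(k) = sigma^2 * sum_{i=0..q-k} theta_i * theta_{i+k},
and rho(k) = gamma(k) / gamma(0). Sigma^2 cancels.
  numerator   = (1)*(-0.613) + (-0.613)*(-0.299) + (-0.299)*(0.417) = -0.554396.
  denominator = (1)^2 + (-0.613)^2 + (-0.299)^2 + (0.417)^2 = 1.639059.
  rho(1) = -0.554396 / 1.639059 = -0.3382.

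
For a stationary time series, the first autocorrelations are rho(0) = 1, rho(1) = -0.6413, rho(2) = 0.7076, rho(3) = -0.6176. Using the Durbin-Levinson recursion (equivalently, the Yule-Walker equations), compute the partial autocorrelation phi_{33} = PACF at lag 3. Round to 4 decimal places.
\phi_{33} = -0.1580

The PACF at lag k is phi_{kk}, the last component of the solution
to the Yule-Walker system G_k phi = r_k where
  (G_k)_{ij} = rho(|i - j|), (r_k)_i = rho(i), i,j = 1..k.
Equivalently, Durbin-Levinson gives phi_{kk} iteratively:
  phi_{11} = rho(1)
  phi_{kk} = [rho(k) - sum_{j=1..k-1} phi_{k-1,j} rho(k-j)]
            / [1 - sum_{j=1..k-1} phi_{k-1,j} rho(j)],
  phi_{k,j} = phi_{k-1,j} - phi_{kk} phi_{k-1,k-j},  j = 1..k-1.
Step k = 1:
  phi_11 = rho(1) = -0.6413.
Step k = 2:
  phi_22 = [rho(2) - phi_11 rho(1)] / [1 - phi_11 rho(1)] = [0.7076 - (-0.6413)(-0.6413)] / [1 - (-0.6413)(-0.6413)]
         = 0.29633431 / 0.58873431 = 0.503341.
  Update: phi_21 = phi_11 - phi_22 phi_11 = -0.6413 - (0.503341)(-0.6413) = -0.318507.
Step k = 3:
  phi_33 = [rho(3) - phi_21 rho(2) - phi_22 rho(1)] / [1 - phi_21 rho(1) - phi_22 rho(2)]
    numerator   = -0.6176 - (-0.318507)(0.7076) - (0.503341)(-0.6413) = -0.06943151
    denominator = 1 - (-0.318507)(-0.6413) - (0.503341)(0.7076) = 0.439577
  phi_33 = -0.06943151 / 0.439577 = -0.158.
Therefore phi_{33} = -0.1580.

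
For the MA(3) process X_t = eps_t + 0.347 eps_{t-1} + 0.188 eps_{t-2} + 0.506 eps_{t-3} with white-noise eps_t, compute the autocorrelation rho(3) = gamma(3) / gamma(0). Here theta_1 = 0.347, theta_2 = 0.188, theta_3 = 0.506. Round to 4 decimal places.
\rho(3) = 0.3584

For an MA(q) process with theta_0 = 1, the autocovariance is
  gamma(k) = sigma^2 * sum_{i=0..q-k} theta_i * theta_{i+k},
and rho(k) = gamma(k) / gamma(0). Sigma^2 cancels.
  numerator   = (1)*(0.506) = 0.506.
  denominator = (1)^2 + (0.347)^2 + (0.188)^2 + (0.506)^2 = 1.411789.
  rho(3) = 0.506 / 1.411789 = 0.3584.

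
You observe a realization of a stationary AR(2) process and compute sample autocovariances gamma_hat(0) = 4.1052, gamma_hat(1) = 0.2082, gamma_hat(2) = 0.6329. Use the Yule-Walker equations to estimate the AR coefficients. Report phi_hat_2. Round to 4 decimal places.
\hat\phi_{2} = 0.1520

The Yule-Walker equations for an AR(p) process read, in matrix form,
  Gamma_p phi = r_p,   with   (Gamma_p)_{ij} = gamma(|i - j|),
                       (r_p)_i = gamma(i),   i,j = 1..p.
Substitute the sample gammas (Toeplitz matrix and right-hand side of size 2):
  Gamma_p = [[4.1052, 0.2082], [0.2082, 4.1052]]
  r_p     = [0.2082, 0.6329]
Written out:
  4.1052 phi_1 + 0.2082 phi_2 = 0.2082
  0.2082 phi_1 + 4.1052 phi_2 = 0.6329
Solve by Cramer's rule:
  det = gamma(0)^2 - gamma(1)^2 = (4.1052)^2 - (0.2082)^2 = 16.85266704 - 0.04334724 = 16.8093198
  phi_hat_1 = [gamma(1) gamma(0) - gamma(1) gamma(2)] / det = [(0.2082)(4.1052) - (0.2082)(0.6329)] / 16.8093198 = 0.72293286 / 16.8093198 = 0.043
  phi_hat_2 = [gamma(0) gamma(2) - gamma(1)^2] / det = [(4.1052)(0.6329) - (0.2082)^2] / 16.8093198 = 2.55483384 / 16.8093198 = 0.152
So phi_hat = [0.0430, 0.1520].
Therefore phi_hat_2 = 0.1520.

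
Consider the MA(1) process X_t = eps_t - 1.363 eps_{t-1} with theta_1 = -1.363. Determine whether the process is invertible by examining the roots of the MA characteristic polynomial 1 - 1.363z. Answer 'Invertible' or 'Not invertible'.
\text{Not invertible}

The MA(q) characteristic polynomial is P(z) = 1 - 1.363z.
Invertibility requires all roots to lie outside the unit circle, i.e. |z| > 1 for every root.
This is linear in z: 1 + (-1.363) z = 0  =>  z = -1/(-1.363) = 0.733676,  |z| = 0.733676.
Moduli of all roots: 0.7337.
All moduli strictly greater than 1? No.
Verdict: Not invertible.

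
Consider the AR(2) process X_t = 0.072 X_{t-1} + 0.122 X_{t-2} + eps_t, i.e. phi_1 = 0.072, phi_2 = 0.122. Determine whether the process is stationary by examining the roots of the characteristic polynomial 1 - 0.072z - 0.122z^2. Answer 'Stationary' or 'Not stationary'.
\text{Stationary}

The AR(p) characteristic polynomial is P(z) = 1 - 0.072z - 0.122z^2.
Stationarity requires all roots to lie outside the unit circle, i.e. |z| > 1 for every root.
Set 1 + (-0.072) z + (-0.122) z^2 = 0, i.e. a z^2 + b z + c = 0 with a = -0.122, b = -0.072, c = 1.
Discriminant D = b^2 - 4ac = (-0.072)^2 - 4*(-0.122)*1 = 0.005184 - (-0.488) = 0.493184.
D >= 0, so the roots are real: z = (-b +/- sqrt(D)) / (2a) = (0.072 +/- 0.702271) / (-0.244).
  z_1 = (0.072 + 0.702271) / (-0.244) = -3.1732,   |z_1| = 3.1732.
  z_2 = (0.072 - 0.702271) / (-0.244) = 2.5831,   |z_2| = 2.5831.
Moduli of all roots: 3.1732, 2.5831.
All moduli strictly greater than 1? Yes.
Verdict: Stationary.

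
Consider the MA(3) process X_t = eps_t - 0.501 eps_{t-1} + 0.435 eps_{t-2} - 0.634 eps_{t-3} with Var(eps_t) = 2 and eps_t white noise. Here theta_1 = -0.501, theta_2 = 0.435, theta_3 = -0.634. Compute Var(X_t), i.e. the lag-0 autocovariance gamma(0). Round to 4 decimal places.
\gamma(0) = 3.6844

For an MA(q) process X_t = eps_t + sum_i theta_i eps_{t-i} with
Var(eps_t) = sigma^2, the variance is
  gamma(0) = sigma^2 * (1 + sum_i theta_i^2).
  sum_i theta_i^2 = (-0.501)^2 + (0.435)^2 + (-0.634)^2 = 0.251001 + 0.189225 + 0.401956 = 0.842182.
  gamma(0) = 2 * (1 + 0.842182) = 2 * 1.842182 = 3.684364, which rounds to 3.6844.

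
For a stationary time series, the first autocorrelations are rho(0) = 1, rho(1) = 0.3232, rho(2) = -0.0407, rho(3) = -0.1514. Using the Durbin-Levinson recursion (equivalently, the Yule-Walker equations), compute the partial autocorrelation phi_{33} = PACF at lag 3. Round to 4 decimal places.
\phi_{33} = -0.0960

The PACF at lag k is phi_{kk}, the last component of the solution
to the Yule-Walker system G_k phi = r_k where
  (G_k)_{ij} = rho(|i - j|), (r_k)_i = rho(i), i,j = 1..k.
Equivalently, Durbin-Levinson gives phi_{kk} iteratively:
  phi_{11} = rho(1)
  phi_{kk} = [rho(k) - sum_{j=1..k-1} phi_{k-1,j} rho(k-j)]
            / [1 - sum_{j=1..k-1} phi_{k-1,j} rho(j)],
  phi_{k,j} = phi_{k-1,j} - phi_{kk} phi_{k-1,k-j},  j = 1..k-1.
Step k = 1:
  phi_11 = rho(1) = 0.3232.
Step k = 2:
  phi_22 = [rho(2) - phi_11 rho(1)] / [1 - phi_11 rho(1)] = [-0.0407 - (0.3232)(0.3232)] / [1 - (0.3232)(0.3232)]
         = -0.14515824 / 0.89554176 = -0.16209.
  Update: phi_21 = phi_11 - phi_22 phi_11 = 0.3232 - (-0.16209)(0.3232) = 0.375587.
Step k = 3:
  phi_33 = [rho(3) - phi_21 rho(2) - phi_22 rho(1)] / [1 - phi_21 rho(1) - phi_22 rho(2)]
    numerator   = -0.1514 - (0.375587)(-0.0407) - (-0.16209)(0.3232) = -0.08372615
    denominator = 1 - (0.375587)(0.3232) - (-0.16209)(-0.0407) = 0.87201308
  phi_33 = -0.08372615 / 0.87201308 = -0.096.
Therefore phi_{33} = -0.0960.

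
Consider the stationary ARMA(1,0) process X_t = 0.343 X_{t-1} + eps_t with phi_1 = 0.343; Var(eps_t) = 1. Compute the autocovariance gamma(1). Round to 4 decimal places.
\gamma(1) = 0.3887

Multiply the model equation by X_{t-k} and take expectations. With theta_0 = psi_0 = 1 and psi_j the MA(infinity) weights, this gives
  gamma(k) - sum_i phi_i gamma(k-i) = c_k,
  c_k = sigma^2 * sum_{j=k..q} theta_j psi_{j-k}   (c_k = 0 for k > q),
using gamma(-m) = gamma(m).
Pure AR (q = 0): c_0 = sigma^2 = 1, c_k = 0 for k >= 1.
Equations for k = 0 and k = 1 (AR order 1):
  gamma(0) = phi_1 gamma(1) + c_0
  gamma(1) = phi_1 gamma(0) + c_1
Substituting the second into the first: gamma(0) (1 - phi_1^2) = c_0 + phi_1 c_1, so
  gamma(0) = c_0 / (1 - phi_1^2) = 1 / (1 - (0.343)^2) = 1 / 0.882351 = 1.133336.
  gamma(1) = phi_1 gamma(0) = (0.343)(1.133336) = 0.388734.
Therefore gamma(1) = 0.3887 (to 4 decimal places).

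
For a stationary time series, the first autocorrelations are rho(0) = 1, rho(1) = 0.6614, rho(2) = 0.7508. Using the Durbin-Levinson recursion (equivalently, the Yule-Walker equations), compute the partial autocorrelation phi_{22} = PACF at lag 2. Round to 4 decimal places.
\phi_{22} = 0.5570

The PACF at lag k is phi_{kk}, the last component of the solution
to the Yule-Walker system G_k phi = r_k where
  (G_k)_{ij} = rho(|i - j|), (r_k)_i = rho(i), i,j = 1..k.
Equivalently, Durbin-Levinson gives phi_{kk} iteratively:
  phi_{11} = rho(1)
  phi_{kk} = [rho(k) - sum_{j=1..k-1} phi_{k-1,j} rho(k-j)]
            / [1 - sum_{j=1..k-1} phi_{k-1,j} rho(j)],
  phi_{k,j} = phi_{k-1,j} - phi_{kk} phi_{k-1,k-j},  j = 1..k-1.
Step k = 1:
  phi_11 = rho(1) = 0.6614.
Step k = 2:
  phi_22 = [rho(2) - phi_11 rho(1)] / [1 - phi_11 rho(1)] = [0.7508 - (0.6614)(0.6614)] / [1 - (0.6614)(0.6614)]
         = 0.31335004 / 0.56255004 = 0.557.
Therefore phi_{22} = 0.5570.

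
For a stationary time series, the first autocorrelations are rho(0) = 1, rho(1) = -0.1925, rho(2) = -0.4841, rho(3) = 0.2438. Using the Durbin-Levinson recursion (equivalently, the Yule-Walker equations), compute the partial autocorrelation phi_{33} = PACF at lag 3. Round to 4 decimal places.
\phi_{33} = -0.0059

The PACF at lag k is phi_{kk}, the last component of the solution
to the Yule-Walker system G_k phi = r_k where
  (G_k)_{ij} = rho(|i - j|), (r_k)_i = rho(i), i,j = 1..k.
Equivalently, Durbin-Levinson gives phi_{kk} iteratively:
  phi_{11} = rho(1)
  phi_{kk} = [rho(k) - sum_{j=1..k-1} phi_{k-1,j} rho(k-j)]
            / [1 - sum_{j=1..k-1} phi_{k-1,j} rho(j)],
  phi_{k,j} = phi_{k-1,j} - phi_{kk} phi_{k-1,k-j},  j = 1..k-1.
Step k = 1:
  phi_11 = rho(1) = -0.1925.
Step k = 2:
  phi_22 = [rho(2) - phi_11 rho(1)] / [1 - phi_11 rho(1)] = [-0.4841 - (-0.1925)(-0.1925)] / [1 - (-0.1925)(-0.1925)]
         = -0.52115625 / 0.96294375 = -0.541212.
  Update: phi_21 = phi_11 - phi_22 phi_11 = -0.1925 - (-0.541212)(-0.1925) = -0.296683.
Step k = 3:
  phi_33 = [rho(3) - phi_21 rho(2) - phi_22 rho(1)] / [1 - phi_21 rho(1) - phi_22 rho(2)]
    numerator   = 0.2438 - (-0.296683)(-0.4841) - (-0.541212)(-0.1925) = -0.00400756
    denominator = 1 - (-0.296683)(-0.1925) - (-0.541212)(-0.4841) = 0.68088798
  phi_33 = -0.00400756 / 0.68088798 = -0.0059.
Therefore phi_{33} = -0.0059.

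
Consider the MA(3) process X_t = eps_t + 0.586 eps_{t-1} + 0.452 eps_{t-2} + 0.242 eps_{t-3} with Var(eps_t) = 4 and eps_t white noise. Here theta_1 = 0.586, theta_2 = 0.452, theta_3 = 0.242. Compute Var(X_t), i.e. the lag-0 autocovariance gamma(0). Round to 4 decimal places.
\gamma(0) = 6.4251

For an MA(q) process X_t = eps_t + sum_i theta_i eps_{t-i} with
Var(eps_t) = sigma^2, the variance is
  gamma(0) = sigma^2 * (1 + sum_i theta_i^2).
  sum_i theta_i^2 = (0.586)^2 + (0.452)^2 + (0.242)^2 = 0.343396 + 0.204304 + 0.058564 = 0.606264.
  gamma(0) = 4 * (1 + 0.606264) = 4 * 1.606264 = 6.425056, which rounds to 6.4251.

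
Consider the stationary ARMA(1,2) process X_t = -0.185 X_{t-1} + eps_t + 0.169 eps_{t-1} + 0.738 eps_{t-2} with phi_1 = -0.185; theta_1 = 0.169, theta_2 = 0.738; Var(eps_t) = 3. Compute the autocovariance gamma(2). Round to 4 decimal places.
\gamma(2) = 2.2878

Multiply the model equation by X_{t-k} and take expectations. With theta_0 = psi_0 = 1 and psi_j the MA(infinity) weights, this gives
  gamma(k) - sum_i phi_i gamma(k-i) = c_k,
  c_k = sigma^2 * sum_{j=k..q} theta_j psi_{j-k}   (c_k = 0 for k > q),
using gamma(-m) = gamma(m).
psi-weights needed (psi_j = theta_j + sum_i phi_i psi_{j-i}):
  psi_1 = theta_1 + phi_1 = 0.169 + (-0.185) = -0.016
  psi_2 = theta_2 + phi_1 psi_1 = 0.738 + (-0.185)(-0.016) = 0.74096
Right-hand sides:
  c_0 = sigma^2 (1 + theta_1 psi_1 + theta_2 psi_2) = 3 * (1 + (0.169)(-0.016) + (0.738)(0.74096)) = 3 * 1.544124 = 4.632373
  c_1 = sigma^2 (theta_1 + theta_2 psi_1) = 3 * (0.169 + (0.738)(-0.016)) = 0.471576
  c_2 = sigma^2 theta_2 = 3 * (0.738) = 2.214
Equations for k = 0 and k = 1 (AR order 1):
  gamma(0) = phi_1 gamma(1) + c_0
  gamma(1) = phi_1 gamma(0) + c_1
Substituting the second into the first: gamma(0) (1 - phi_1^2) = c_0 + phi_1 c_1, so
  gamma(0) = (c_0 + phi_1 c_1) / (1 - phi_1^2) = (4.632373 + (-0.185)(0.471576)) / (1 - (-0.185)^2) = 4.545132 / 0.965775 = 4.706202.
  gamma(1) = phi_1 gamma(0) + c_1 = (-0.185)(4.706202) + (0.471576) = -0.399071.
For k = 2: gamma(2) = phi_1 gamma(1) + c_2
  = (-0.185)(-0.399071) + (2.214) = 2.287828.
Therefore gamma(2) = 2.2878 (to 4 decimal places).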